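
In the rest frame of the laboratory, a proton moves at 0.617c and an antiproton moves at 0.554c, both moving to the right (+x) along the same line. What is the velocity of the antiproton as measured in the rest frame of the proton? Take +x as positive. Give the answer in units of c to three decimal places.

β_A = 0.617, β_B = 0.554.
Transform to A's frame with the inverse velocity-addition law: u' = (u − v)/(1 − uv/c²), taking u = β_B and v = β_A.
u' = (0.554 − 0.617) / (1 − (0.617)(0.554)) = -0.0630/0.6582 = -0.0957.

-0.096c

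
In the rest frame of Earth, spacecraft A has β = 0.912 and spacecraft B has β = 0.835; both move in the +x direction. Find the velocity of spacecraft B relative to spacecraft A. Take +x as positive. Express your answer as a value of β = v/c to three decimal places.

β_A = 0.912, β_B = 0.835.
Transform to A's frame with the inverse velocity-addition law: u' = (u − v)/(1 − uv/c²), taking u = β_B and v = β_A.
u' = (0.835 − 0.912) / (1 − (0.912)(0.835)) = -0.0770/0.2385 = -0.3229.

β = -0.323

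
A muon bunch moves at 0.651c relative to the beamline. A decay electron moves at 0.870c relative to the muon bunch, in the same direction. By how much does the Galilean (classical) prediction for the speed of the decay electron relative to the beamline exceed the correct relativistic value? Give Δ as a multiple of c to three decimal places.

Galilean: u_cl = 0.870 + 0.651 = 1.5210.
Relativistic: u_rel = (0.870 + 0.651) / (1 + 0.870·0.651) = 1.5210/1.5664 = 0.9710.
Δ = 1.5210 − 0.9710 = 0.5500.
(The classical prediction exceeds c; the relativistic result does not.)

Δ = 0.550c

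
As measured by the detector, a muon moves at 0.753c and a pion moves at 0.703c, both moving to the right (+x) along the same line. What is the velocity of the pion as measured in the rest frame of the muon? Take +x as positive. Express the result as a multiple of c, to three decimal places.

-0.106c

β_A = 0.753, β_B = 0.703.
Transform to A's frame with the inverse velocity-addition law: u' = (u − v)/(1 − uv/c²), taking u = β_B and v = β_A.
u' = (0.703 − 0.753) / (1 − (0.753)(0.703)) = -0.0500/0.4706 = -0.1062.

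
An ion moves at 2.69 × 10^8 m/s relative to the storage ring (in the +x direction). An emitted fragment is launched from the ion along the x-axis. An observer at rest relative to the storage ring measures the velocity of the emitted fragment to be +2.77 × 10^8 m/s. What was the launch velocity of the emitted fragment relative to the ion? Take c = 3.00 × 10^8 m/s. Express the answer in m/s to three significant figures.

+4.65 × 10^7 m/s

v = 0.897c, u = 0.923c.
Invert the composition law: u' = (u − v)/(1 − uv/c²).
u' = (0.923 − 0.897) / (1 − (0.923)(0.897)) = 0.0267/0.1721 = 0.1550.
u' = 0.1550 × 3.00 × 10^8 m/s.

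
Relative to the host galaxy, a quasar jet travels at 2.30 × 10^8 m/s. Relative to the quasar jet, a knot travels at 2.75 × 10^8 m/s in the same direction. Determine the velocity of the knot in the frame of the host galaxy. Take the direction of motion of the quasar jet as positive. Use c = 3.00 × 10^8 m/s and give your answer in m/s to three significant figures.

2.97 × 10^8 m/s

In units of c (dividing by 3.00 × 10^8 m/s): v = 0.767, u' = 0.917.
u = (u' + v)/(1 + u'v/c²):
u = (0.917 + 0.767) / (1 + 0.917·0.767) = 1.6833/1.7028 = 0.9886
Converting back: u = 0.9886 × 3.00 × 10^8 m/s.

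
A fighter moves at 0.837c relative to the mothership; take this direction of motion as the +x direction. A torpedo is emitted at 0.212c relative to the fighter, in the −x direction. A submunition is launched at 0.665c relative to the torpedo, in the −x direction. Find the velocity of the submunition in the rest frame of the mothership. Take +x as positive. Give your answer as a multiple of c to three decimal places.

Apply u = (u' + v)/(1 + u'v/c²) successively, working outward toward the mothership.
Start: velocity of the fighter relative to the mothership = 0.8370c.
Compose with the torpedo (u' = -0.212 in the fighter frame): u_1 = (-0.212 + 0.837) / (1 + (-0.212)·0.837) = 0.6250/0.8226 = 0.7598.
Compose with the submunition (u' = -0.665 in the torpedo frame): u_2 = (-0.665 + 0.760) / (1 + (-0.665)·0.760) = 0.0948/0.4947 = 0.1917.

+0.192c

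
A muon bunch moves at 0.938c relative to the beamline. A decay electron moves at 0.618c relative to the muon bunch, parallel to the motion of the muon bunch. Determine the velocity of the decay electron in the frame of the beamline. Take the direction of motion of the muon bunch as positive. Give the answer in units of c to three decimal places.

With v = 0.938 and u' = 0.618 (in units of c),
u = (u' + v)/(1 + u'v/c²):
u = (0.618 + 0.938) / (1 + 0.618·0.938) = 1.5560/1.5797 = 0.9850

0.985c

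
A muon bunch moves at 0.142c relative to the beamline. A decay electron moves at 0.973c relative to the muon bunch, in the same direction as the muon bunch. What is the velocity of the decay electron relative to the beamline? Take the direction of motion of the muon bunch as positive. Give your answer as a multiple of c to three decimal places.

With v = 0.142 and u' = 0.973 (in units of c),
u = (u' + v)/(1 + u'v/c²):
u = (0.973 + 0.142) / (1 + 0.973·0.142) = 1.1150/1.1382 = 0.9796

0.980c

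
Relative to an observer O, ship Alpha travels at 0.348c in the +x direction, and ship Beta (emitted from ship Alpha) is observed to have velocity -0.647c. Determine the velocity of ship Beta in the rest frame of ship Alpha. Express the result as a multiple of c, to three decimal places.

Invert the composition law: u' = (u − v)/(1 − uv/c²).
u' = (-0.647 − 0.348) / (1 − (-0.647)(0.348)) = -0.9950/1.2252 = -0.8121.

-0.812c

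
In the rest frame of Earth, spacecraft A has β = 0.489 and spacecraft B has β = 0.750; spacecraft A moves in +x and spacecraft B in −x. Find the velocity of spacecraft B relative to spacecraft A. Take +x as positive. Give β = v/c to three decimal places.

β = -0.907

β_A = 0.489, β_B = -0.750.
Transform to A's frame with the inverse velocity-addition law: u' = (u − v)/(1 − uv/c²), taking u = β_B and v = β_A.
u' = (-0.750 − 0.489) / (1 − (0.489)(-0.750)) = -1.2390/1.3667 = -0.9065.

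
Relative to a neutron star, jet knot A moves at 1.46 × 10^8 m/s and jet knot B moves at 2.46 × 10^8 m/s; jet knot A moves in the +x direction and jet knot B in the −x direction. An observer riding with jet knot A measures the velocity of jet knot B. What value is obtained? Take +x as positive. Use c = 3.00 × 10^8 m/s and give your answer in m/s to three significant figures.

-2.80 × 10^8 m/s

β_A = 0.487, β_B = -0.820 (dividing each by c = 3.00 × 10^8 m/s).
Transform to A's frame with the inverse velocity-addition law: u' = (u − v)/(1 − uv/c²), taking u = β_B and v = β_A.
u' = (-0.820 − 0.487) / (1 − (0.487)(-0.820)) = -1.3067/1.3991 = -0.9340.
u' = -0.9340 × 3.00 × 10^8 m/s.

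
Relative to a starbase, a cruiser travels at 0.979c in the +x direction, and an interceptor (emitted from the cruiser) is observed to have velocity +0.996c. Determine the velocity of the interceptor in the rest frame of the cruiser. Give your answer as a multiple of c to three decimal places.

Invert the composition law: u' = (u − v)/(1 − uv/c²).
u' = (0.996 − 0.979) / (1 − (0.996)(0.979)) = 0.0170/0.0249 = 0.6823.

+0.682c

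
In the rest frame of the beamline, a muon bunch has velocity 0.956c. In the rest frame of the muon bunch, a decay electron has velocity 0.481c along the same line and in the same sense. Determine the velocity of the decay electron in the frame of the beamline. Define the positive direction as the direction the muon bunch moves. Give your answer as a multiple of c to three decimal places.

0.984c

With v = 0.956 and u' = 0.481 (in units of c),
u = (u' + v)/(1 + u'v/c²):
u = (0.481 + 0.956) / (1 + 0.481·0.956) = 1.4370/1.4598 = 0.9844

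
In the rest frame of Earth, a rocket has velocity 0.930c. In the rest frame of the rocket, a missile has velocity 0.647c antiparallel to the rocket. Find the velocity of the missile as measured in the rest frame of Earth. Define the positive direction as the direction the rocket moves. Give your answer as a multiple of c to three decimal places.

With v = 0.930 and u' = -0.647 (in units of c),
u = (u' + v)/(1 + u'v/c²):
u = (-0.647 + 0.930) / (1 + (-0.647)·0.930) = 0.2830/0.3983 = 0.7105

+0.711c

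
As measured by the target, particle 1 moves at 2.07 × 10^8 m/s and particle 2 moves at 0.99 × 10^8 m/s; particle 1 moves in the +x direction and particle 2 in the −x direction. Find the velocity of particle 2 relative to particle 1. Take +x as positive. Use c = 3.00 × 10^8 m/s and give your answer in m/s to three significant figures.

-2.49 × 10^8 m/s

β_A = 0.690, β_B = -0.330 (dividing each by c = 3.00 × 10^8 m/s).
Transform to A's frame with the inverse velocity-addition law: u' = (u − v)/(1 − uv/c²), taking u = β_B and v = β_A.
u' = (-0.330 − 0.690) / (1 − (0.690)(-0.330)) = -1.0200/1.2277 = -0.8308.
u' = -0.8308 × 3.00 × 10^8 m/s.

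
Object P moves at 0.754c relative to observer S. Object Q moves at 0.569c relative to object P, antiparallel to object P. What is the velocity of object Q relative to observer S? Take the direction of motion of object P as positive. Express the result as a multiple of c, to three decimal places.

With v = 0.754 and u' = -0.569 (in units of c),
u = (u' + v)/(1 + u'v/c²):
u = (-0.569 + 0.754) / (1 + (-0.569)·0.754) = 0.1850/0.5710 = 0.3240
(Galilean addition would give +0.185c.)

+0.324c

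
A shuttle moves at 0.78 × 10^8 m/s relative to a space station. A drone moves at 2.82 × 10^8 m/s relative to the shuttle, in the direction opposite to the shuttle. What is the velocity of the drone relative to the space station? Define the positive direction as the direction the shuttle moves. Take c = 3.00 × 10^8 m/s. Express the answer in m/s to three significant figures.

In units of c (dividing by 3.00 × 10^8 m/s): v = 0.260, u' = -0.940.
u = (u' + v)/(1 + u'v/c²):
u = (-0.940 + 0.260) / (1 + (-0.940)·0.260) = -0.6800/0.7556 = -0.8999
(Galilean addition would give -0.680c.)
Converting back: u = -0.8999 × 3.00 × 10^8 m/s.

-2.70 × 10^8 m/s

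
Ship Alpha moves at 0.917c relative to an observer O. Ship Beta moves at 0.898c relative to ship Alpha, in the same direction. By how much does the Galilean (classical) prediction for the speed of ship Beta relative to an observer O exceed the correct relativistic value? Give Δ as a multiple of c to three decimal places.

Δ = 0.820c

Galilean: u_cl = 0.898 + 0.917 = 1.8150.
Relativistic: u_rel = (0.898 + 0.917) / (1 + 0.898·0.917) = 1.8150/1.8235 = 0.9954.
Δ = 1.8150 − 0.9954 = 0.8196.
(The classical prediction exceeds c; the relativistic result does not.)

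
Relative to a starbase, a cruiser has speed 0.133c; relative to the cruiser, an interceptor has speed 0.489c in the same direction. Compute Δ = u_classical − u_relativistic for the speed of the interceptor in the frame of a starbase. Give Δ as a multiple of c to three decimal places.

Galilean: u_cl = 0.489 + 0.133 = 0.6220.
Relativistic: u_rel = (0.489 + 0.133) / (1 + 0.489·0.133) = 0.6220/1.0650 = 0.5840.
Δ = 0.6220 − 0.5840 = 0.0380.

Δ = 0.038c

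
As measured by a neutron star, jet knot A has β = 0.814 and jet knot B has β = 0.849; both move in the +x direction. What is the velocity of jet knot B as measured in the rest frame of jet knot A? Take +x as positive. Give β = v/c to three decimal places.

β = +0.113

β_A = 0.814, β_B = 0.849.
Transform to A's frame with the inverse velocity-addition law: u' = (u − v)/(1 − uv/c²), taking u = β_B and v = β_A.
u' = (0.849 − 0.814) / (1 − (0.814)(0.849)) = 0.0350/0.3089 = 0.1133.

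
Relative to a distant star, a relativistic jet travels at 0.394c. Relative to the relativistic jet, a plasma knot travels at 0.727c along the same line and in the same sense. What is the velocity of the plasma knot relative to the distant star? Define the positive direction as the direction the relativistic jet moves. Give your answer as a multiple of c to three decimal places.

With v = 0.394 and u' = 0.727 (in units of c),
u = (u' + v)/(1 + u'v/c²):
u = (0.727 + 0.394) / (1 + 0.727·0.394) = 1.1210/1.2864 = 0.8714
(Galilean addition would give +1.121c, exceeding c.)

0.871c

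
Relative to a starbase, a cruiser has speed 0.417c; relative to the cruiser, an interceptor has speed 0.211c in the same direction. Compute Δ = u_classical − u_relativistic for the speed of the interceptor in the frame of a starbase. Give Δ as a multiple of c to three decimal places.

Δ = 0.051c

Galilean: u_cl = 0.211 + 0.417 = 0.6280.
Relativistic: u_rel = (0.211 + 0.417) / (1 + 0.211·0.417) = 0.6280/1.0880 = 0.5772.
Δ = 0.6280 − 0.5772 = 0.0508.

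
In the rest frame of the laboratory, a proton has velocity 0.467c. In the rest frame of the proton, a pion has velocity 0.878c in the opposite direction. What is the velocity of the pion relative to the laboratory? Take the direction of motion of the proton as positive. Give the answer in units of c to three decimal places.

-0.697c

With v = 0.467 and u' = -0.878 (in units of c),
u = (u' + v)/(1 + u'v/c²):
u = (-0.878 + 0.467) / (1 + (-0.878)·0.467) = -0.4110/0.5900 = -0.6966
(Galilean addition would give -0.411c.)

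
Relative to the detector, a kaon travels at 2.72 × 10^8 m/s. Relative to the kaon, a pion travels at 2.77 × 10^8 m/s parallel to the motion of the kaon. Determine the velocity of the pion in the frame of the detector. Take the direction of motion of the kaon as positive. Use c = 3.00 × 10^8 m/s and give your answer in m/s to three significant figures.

In units of c (dividing by 3.00 × 10^8 m/s): v = 0.907, u' = 0.923.
u = (u' + v)/(1 + u'v/c²):
u = (0.923 + 0.907) / (1 + 0.923·0.907) = 1.8300/1.8372 = 0.9961
Converting back: u = 0.9961 × 3.00 × 10^8 m/s.

2.99 × 10^8 m/s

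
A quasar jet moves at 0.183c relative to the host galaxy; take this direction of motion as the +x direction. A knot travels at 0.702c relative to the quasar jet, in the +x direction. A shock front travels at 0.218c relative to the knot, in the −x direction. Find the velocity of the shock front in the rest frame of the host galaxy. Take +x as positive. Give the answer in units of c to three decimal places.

Apply u = (u' + v)/(1 + u'v/c²) successively, working outward toward the host galaxy.
Start: velocity of the quasar jet relative to the host galaxy = 0.1830c.
Compose with the knot (u' = 0.702 in the quasar jet frame): u_1 = (0.702 + 0.183) / (1 + 0.702·0.183) = 0.8850/1.1285 = 0.7843.
Compose with the shock front (u' = -0.218 in the knot frame): u_2 = (-0.218 + 0.784) / (1 + (-0.218)·0.784) = 0.5663/0.8290 = 0.6830.

+0.683c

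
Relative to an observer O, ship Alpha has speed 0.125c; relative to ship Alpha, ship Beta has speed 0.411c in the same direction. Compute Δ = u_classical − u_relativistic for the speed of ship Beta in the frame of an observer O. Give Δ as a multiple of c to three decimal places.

Galilean: u_cl = 0.411 + 0.125 = 0.5360.
Relativistic: u_rel = (0.411 + 0.125) / (1 + 0.411·0.125) = 0.5360/1.0514 = 0.5098.
Δ = 0.5360 − 0.5098 = 0.0262.

Δ = 0.026c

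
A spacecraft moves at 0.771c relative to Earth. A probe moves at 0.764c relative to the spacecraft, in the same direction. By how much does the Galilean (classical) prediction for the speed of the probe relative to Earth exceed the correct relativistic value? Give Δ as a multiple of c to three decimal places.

Galilean: u_cl = 0.764 + 0.771 = 1.5350.
Relativistic: u_rel = (0.764 + 0.771) / (1 + 0.764·0.771) = 1.5350/1.5890 = 0.9660.
Δ = 1.5350 − 0.9660 = 0.5690.
(The classical prediction exceeds c; the relativistic result does not.)

Δ = 0.569c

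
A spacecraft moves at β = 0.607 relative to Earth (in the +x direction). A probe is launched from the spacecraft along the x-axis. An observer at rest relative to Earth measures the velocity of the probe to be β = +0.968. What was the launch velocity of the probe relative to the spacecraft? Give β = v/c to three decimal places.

β = +0.875

Invert the composition law: u' = (u − v)/(1 − uv/c²).
u' = (0.968 − 0.607) / (1 − (0.968)(0.607)) = 0.3610/0.4124 = 0.8753.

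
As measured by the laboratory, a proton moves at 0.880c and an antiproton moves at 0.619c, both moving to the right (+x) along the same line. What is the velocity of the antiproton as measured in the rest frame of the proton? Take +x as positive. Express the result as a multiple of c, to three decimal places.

-0.573c

β_A = 0.880, β_B = 0.619.
Transform to A's frame with the inverse velocity-addition law: u' = (u − v)/(1 − uv/c²), taking u = β_B and v = β_A.
u' = (0.619 − 0.880) / (1 − (0.880)(0.619)) = -0.2610/0.4553 = -0.5733.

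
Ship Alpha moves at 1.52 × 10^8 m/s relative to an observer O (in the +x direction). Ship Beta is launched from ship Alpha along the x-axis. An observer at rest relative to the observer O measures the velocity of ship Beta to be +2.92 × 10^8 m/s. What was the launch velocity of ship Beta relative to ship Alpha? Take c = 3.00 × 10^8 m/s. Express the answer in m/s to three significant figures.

v = 0.507c, u = 0.973c.
Invert the composition law: u' = (u − v)/(1 − uv/c²).
u' = (0.973 − 0.507) / (1 − (0.973)(0.507)) = 0.4667/0.5068 = 0.9207.
u' = 0.9207 × 3.00 × 10^8 m/s.

+2.76 × 10^8 m/s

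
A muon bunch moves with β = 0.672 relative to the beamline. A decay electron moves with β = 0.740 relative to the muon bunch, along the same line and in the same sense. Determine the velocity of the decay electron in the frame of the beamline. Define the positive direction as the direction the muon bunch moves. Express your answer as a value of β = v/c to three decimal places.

With v = 0.672 and u' = 0.740 (in units of c),
u = (u' + v)/(1 + u'v/c²):
u = (0.740 + 0.672) / (1 + 0.740·0.672) = 1.4120/1.4973 = 0.9430

β = 0.943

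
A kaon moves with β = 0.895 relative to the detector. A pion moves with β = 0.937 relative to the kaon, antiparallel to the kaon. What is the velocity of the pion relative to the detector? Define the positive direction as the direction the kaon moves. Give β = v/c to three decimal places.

β = -0.260

With v = 0.895 and u' = -0.937 (in units of c),
u = (u' + v)/(1 + u'v/c²):
u = (-0.937 + 0.895) / (1 + (-0.937)·0.895) = -0.0420/0.1614 = -0.2602
(Galilean addition would give -0.042c.)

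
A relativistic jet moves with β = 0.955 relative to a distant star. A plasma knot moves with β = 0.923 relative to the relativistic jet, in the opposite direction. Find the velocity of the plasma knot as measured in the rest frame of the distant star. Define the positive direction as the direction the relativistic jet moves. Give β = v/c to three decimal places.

β = +0.270

With v = 0.955 and u' = -0.923 (in units of c),
u = (u' + v)/(1 + u'v/c²):
u = (-0.923 + 0.955) / (1 + (-0.923)·0.955) = 0.0320/0.1185 = 0.2700
(Galilean addition would give +0.032c.)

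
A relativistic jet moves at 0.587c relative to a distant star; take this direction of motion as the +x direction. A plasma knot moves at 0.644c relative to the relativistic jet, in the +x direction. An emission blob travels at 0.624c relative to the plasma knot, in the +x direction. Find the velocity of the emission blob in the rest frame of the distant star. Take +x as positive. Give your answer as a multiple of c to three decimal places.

0.974c

Apply u = (u' + v)/(1 + u'v/c²) successively, working outward toward the distant star.
Start: velocity of the relativistic jet relative to the distant star = 0.5870c.
Compose with the plasma knot (u' = 0.644 in the relativistic jet frame): u_1 = (0.644 + 0.587) / (1 + 0.644·0.587) = 1.2310/1.3780 = 0.8933.
Compose with the emission blob (u' = 0.624 in the plasma knot frame): u_2 = (0.624 + 0.893) / (1 + 0.624·0.893) = 1.5173/1.5574 = 0.9742.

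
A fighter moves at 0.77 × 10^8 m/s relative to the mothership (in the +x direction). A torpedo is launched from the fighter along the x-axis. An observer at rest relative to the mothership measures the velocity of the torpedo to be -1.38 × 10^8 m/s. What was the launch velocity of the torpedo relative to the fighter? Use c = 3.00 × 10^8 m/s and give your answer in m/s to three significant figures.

v = 0.257c, u = -0.460c.
Invert the composition law: u' = (u − v)/(1 − uv/c²).
u' = (-0.460 − 0.257) / (1 − (-0.460)(0.257)) = -0.7167/1.1181 = -0.6410.
u' = -0.6410 × 3.00 × 10^8 m/s.

-1.92 × 10^8 m/s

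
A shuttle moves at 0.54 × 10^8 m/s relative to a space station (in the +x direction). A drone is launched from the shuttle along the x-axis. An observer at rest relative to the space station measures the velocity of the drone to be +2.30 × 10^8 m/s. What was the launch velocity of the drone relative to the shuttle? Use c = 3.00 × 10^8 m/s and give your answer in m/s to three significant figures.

+2.04 × 10^8 m/s

v = 0.180c, u = 0.767c.
Invert the composition law: u' = (u − v)/(1 − uv/c²).
u' = (0.767 − 0.180) / (1 − (0.767)(0.180)) = 0.5867/0.8620 = 0.6806.
u' = 0.6806 × 3.00 × 10^8 m/s.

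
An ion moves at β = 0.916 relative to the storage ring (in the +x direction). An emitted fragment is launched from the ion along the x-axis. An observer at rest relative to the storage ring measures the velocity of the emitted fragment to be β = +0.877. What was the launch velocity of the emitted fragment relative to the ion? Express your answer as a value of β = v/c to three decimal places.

Invert the composition law: u' = (u − v)/(1 − uv/c²).
u' = (0.877 − 0.916) / (1 − (0.877)(0.916)) = -0.0390/0.1967 = -0.1983.

β = -0.198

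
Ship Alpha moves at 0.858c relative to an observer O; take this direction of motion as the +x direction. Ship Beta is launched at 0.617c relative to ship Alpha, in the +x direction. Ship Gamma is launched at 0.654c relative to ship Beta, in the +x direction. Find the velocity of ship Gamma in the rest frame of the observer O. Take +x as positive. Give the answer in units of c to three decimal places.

Apply u = (u' + v)/(1 + u'v/c²) successively, working outward toward the observer O.
Start: velocity of ship Alpha relative to the observer O = 0.8580c.
Compose with ship Beta (u' = 0.617 in ship Alpha frame): u_1 = (0.617 + 0.858) / (1 + 0.617·0.858) = 1.4750/1.5294 = 0.9644.
Compose with ship Gamma (u' = 0.654 in ship Beta frame): u_2 = (0.654 + 0.964) / (1 + 0.654·0.964) = 1.6184/1.6307 = 0.9925.

0.992c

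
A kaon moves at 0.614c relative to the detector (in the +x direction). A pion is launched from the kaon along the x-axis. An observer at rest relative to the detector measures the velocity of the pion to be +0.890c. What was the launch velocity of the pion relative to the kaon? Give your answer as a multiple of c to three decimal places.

+0.609c

Invert the composition law: u' = (u − v)/(1 − uv/c²).
u' = (0.890 − 0.614) / (1 − (0.890)(0.614)) = 0.2760/0.4535 = 0.6085.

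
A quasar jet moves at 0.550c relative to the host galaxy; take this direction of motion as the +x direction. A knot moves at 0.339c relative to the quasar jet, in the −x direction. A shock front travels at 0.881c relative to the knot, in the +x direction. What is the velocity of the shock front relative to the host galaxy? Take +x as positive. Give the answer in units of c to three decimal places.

+0.928c

Apply u = (u' + v)/(1 + u'v/c²) successively, working outward toward the host galaxy.
Start: velocity of the quasar jet relative to the host galaxy = 0.5500c.
Compose with the knot (u' = -0.339 in the quasar jet frame): u_1 = (-0.339 + 0.550) / (1 + (-0.339)·0.550) = 0.2110/0.8135 = 0.2594.
Compose with the shock front (u' = 0.881 in the knot frame): u_2 = (0.881 + 0.259) / (1 + 0.881·0.259) = 1.1404/1.2285 = 0.9283.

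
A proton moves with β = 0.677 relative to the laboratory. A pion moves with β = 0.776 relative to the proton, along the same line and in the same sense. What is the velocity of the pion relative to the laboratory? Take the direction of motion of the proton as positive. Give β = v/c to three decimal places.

With v = 0.677 and u' = 0.776 (in units of c),
u = (u' + v)/(1 + u'v/c²):
u = (0.776 + 0.677) / (1 + 0.776·0.677) = 1.4530/1.5254 = 0.9526
(Galilean addition would give +1.453c, exceeding c.)

β = 0.953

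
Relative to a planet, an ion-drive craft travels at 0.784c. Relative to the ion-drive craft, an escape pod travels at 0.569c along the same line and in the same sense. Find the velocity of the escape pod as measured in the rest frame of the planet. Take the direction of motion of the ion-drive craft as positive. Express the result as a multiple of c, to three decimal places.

With v = 0.784 and u' = 0.569 (in units of c),
u = (u' + v)/(1 + u'v/c²):
u = (0.569 + 0.784) / (1 + 0.569·0.784) = 1.3530/1.4461 = 0.9356
(Galilean addition would give +1.353c, exceeding c.)

0.936c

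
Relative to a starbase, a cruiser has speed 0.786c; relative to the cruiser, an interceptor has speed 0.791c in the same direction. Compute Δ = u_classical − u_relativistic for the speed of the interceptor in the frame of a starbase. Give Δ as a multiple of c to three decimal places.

Galilean: u_cl = 0.791 + 0.786 = 1.5770.
Relativistic: u_rel = (0.791 + 0.786) / (1 + 0.791·0.786) = 1.5770/1.6217 = 0.9724.
Δ = 1.5770 − 0.9724 = 0.6046.
(The classical prediction exceeds c; the relativistic result does not.)

Δ = 0.605c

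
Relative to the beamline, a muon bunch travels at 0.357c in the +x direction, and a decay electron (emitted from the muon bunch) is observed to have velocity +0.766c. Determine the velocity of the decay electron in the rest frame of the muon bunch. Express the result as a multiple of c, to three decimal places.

+0.563c

Invert the composition law: u' = (u − v)/(1 − uv/c²).
u' = (0.766 − 0.357) / (1 − (0.766)(0.357)) = 0.4090/0.7265 = 0.5629.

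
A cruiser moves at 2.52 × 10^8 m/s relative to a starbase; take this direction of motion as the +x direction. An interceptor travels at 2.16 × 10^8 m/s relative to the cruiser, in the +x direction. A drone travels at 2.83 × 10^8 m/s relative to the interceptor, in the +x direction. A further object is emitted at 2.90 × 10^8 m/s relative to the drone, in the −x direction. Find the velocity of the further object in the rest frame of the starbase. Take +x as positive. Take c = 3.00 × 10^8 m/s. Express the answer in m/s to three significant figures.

+2.86 × 10^8 m/s

Apply u = (u' + v)/(1 + u'v/c²) successively, working outward toward the starbase.
(Dividing each given speed by c = 3.00 × 10^8 m/s to work in units of c.)
Start: velocity of the cruiser relative to the starbase = 0.8400c.
Compose with the interceptor (u' = 0.720 in the cruiser frame): u_1 = (0.720 + 0.840) / (1 + 0.720·0.840) = 1.5600/1.6048 = 0.9721.
Compose with the drone (u' = 0.943 in the interceptor frame): u_2 = (0.943 + 0.972) / (1 + 0.943·0.972) = 1.9154/1.9170 = 0.9992.
Compose with the further object (u' = -0.967 in the drone frame): u_3 = (-0.967 + 0.999) / (1 + (-0.967)·0.999) = 0.0325/0.0341 = 0.9525.
So u = 0.9525 × 3.00 × 10^8 m/s.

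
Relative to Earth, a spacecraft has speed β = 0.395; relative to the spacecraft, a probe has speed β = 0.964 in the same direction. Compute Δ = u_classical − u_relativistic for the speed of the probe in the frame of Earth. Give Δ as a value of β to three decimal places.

Galilean: u_cl = 0.964 + 0.395 = 1.3590.
Relativistic: u_rel = (0.964 + 0.395) / (1 + 0.964·0.395) = 1.3590/1.3808 = 0.9842.
Δ = 1.3590 − 0.9842 = 0.3748.
(The classical prediction exceeds c; the relativistic result does not.)

Δ = 0.375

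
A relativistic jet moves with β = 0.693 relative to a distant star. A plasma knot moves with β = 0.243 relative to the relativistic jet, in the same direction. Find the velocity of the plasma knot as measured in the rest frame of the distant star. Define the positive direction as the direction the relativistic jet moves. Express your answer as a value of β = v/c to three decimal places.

β = 0.801

With v = 0.693 and u' = 0.243 (in units of c),
u = (u' + v)/(1 + u'v/c²):
u = (0.243 + 0.693) / (1 + 0.243·0.693) = 0.9360/1.1684 = 0.8011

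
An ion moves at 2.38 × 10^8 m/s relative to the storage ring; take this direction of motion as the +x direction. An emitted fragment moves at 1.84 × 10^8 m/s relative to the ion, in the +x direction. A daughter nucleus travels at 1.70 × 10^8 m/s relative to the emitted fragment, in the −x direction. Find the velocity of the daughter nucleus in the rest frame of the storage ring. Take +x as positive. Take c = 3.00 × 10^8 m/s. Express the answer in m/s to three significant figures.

Apply u = (u' + v)/(1 + u'v/c²) successively, working outward toward the storage ring.
(Dividing each given speed by c = 3.00 × 10^8 m/s to work in units of c.)
Start: velocity of the ion relative to the storage ring = 0.7933c.
Compose with the emitted fragment (u' = 0.613 in the ion frame): u_1 = (0.613 + 0.793) / (1 + 0.613·0.793) = 1.4067/1.4866 = 0.9462.
Compose with the daughter nucleus (u' = -0.567 in the emitted fragment frame): u_2 = (-0.567 + 0.946) / (1 + (-0.567)·0.946) = 0.3796/0.4638 = 0.8184.
So u = 0.8184 × 3.00 × 10^8 m/s.

+2.46 × 10^8 m/s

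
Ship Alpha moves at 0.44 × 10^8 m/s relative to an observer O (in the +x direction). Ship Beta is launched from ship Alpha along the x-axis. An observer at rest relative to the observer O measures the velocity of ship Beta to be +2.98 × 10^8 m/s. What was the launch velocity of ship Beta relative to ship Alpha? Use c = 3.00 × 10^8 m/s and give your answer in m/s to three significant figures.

v = 0.147c, u = 0.993c.
Invert the composition law: u' = (u − v)/(1 − uv/c²).
u' = (0.993 − 0.147) / (1 − (0.993)(0.147)) = 0.8467/0.8543 = 0.9911.
u' = 0.9911 × 3.00 × 10^8 m/s.

+2.97 × 10^8 m/s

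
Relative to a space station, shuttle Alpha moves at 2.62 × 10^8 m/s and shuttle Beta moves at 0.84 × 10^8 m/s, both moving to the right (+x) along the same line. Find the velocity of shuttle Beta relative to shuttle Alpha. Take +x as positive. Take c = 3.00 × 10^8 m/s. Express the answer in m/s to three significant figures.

-2.36 × 10^8 m/s

β_A = 0.873, β_B = 0.280 (dividing each by c = 3.00 × 10^8 m/s).
Transform to A's frame with the inverse velocity-addition law: u' = (u − v)/(1 − uv/c²), taking u = β_B and v = β_A.
u' = (0.280 − 0.873) / (1 − (0.873)(0.280)) = -0.5933/0.7555 = -0.7854.
u' = -0.7854 × 3.00 × 10^8 m/s.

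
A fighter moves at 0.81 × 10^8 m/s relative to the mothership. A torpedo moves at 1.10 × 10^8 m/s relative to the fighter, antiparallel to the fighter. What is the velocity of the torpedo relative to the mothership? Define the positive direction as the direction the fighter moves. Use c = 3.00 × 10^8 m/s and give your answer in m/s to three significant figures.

In units of c (dividing by 3.00 × 10^8 m/s): v = 0.270, u' = -0.367.
u = (u' + v)/(1 + u'v/c²):
u = (-0.367 + 0.270) / (1 + (-0.367)·0.270) = -0.0967/0.9010 = -0.1073
(Galilean addition would give -0.097c.)
Converting back: u = -0.1073 × 3.00 × 10^8 m/s.

-3.22 × 10^7 m/s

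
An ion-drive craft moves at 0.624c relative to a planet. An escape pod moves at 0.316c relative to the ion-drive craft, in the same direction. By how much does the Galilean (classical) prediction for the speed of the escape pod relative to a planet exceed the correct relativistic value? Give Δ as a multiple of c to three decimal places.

Galilean: u_cl = 0.316 + 0.624 = 0.9400.
Relativistic: u_rel = (0.316 + 0.624) / (1 + 0.316·0.624) = 0.9400/1.1972 = 0.7852.
Δ = 0.9400 − 0.7852 = 0.1548.

Δ = 0.155c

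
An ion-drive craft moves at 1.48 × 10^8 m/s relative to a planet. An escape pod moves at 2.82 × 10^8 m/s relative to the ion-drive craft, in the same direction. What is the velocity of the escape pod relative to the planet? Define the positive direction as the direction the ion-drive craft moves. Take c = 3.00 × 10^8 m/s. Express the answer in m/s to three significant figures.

In units of c (dividing by 3.00 × 10^8 m/s): v = 0.493, u' = 0.940.
u = (u' + v)/(1 + u'v/c²):
u = (0.940 + 0.493) / (1 + 0.940·0.493) = 1.4333/1.4637 = 0.9792
(Galilean addition would give +1.433c, exceeding c.)
Converting back: u = 0.9792 × 3.00 × 10^8 m/s.

2.94 × 10^8 m/s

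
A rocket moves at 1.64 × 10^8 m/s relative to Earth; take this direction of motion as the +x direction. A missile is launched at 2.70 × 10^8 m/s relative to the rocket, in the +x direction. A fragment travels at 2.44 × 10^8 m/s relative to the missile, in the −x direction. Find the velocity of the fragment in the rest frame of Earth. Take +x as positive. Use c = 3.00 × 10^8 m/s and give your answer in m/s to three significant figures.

+2.22 × 10^8 m/s

Apply u = (u' + v)/(1 + u'v/c²) successively, working outward toward Earth.
(Dividing each given speed by c = 3.00 × 10^8 m/s to work in units of c.)
Start: velocity of the rocket relative to Earth = 0.5467c.
Compose with the missile (u' = 0.900 in the rocket frame): u_1 = (0.900 + 0.547) / (1 + 0.900·0.547) = 1.4467/1.4920 = 0.9696.
Compose with the fragment (u' = -0.813 in the missile frame): u_2 = (-0.813 + 0.970) / (1 + (-0.813)·0.970) = 0.1563/0.2114 = 0.7393.
So u = 0.7393 × 3.00 × 10^8 m/s.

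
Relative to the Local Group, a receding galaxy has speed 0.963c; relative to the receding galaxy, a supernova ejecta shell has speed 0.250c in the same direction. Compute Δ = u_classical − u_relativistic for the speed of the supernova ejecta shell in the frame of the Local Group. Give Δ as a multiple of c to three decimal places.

Galilean: u_cl = 0.250 + 0.963 = 1.2130.
Relativistic: u_rel = (0.250 + 0.963) / (1 + 0.250·0.963) = 1.2130/1.2408 = 0.9776.
Δ = 1.2130 − 0.9776 = 0.2354.
(The classical prediction exceeds c; the relativistic result does not.)

Δ = 0.235c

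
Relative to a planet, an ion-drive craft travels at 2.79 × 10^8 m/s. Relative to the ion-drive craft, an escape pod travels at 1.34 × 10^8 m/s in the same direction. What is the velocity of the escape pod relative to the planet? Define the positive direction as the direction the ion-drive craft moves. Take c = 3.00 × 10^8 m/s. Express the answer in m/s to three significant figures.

2.92 × 10^8 m/s

In units of c (dividing by 3.00 × 10^8 m/s): v = 0.930, u' = 0.447.
u = (u' + v)/(1 + u'v/c²):
u = (0.447 + 0.930) / (1 + 0.447·0.930) = 1.3767/1.4154 = 0.9726
(Galilean addition would give +1.377c, exceeding c.)
Converting back: u = 0.9726 × 3.00 × 10^8 m/s.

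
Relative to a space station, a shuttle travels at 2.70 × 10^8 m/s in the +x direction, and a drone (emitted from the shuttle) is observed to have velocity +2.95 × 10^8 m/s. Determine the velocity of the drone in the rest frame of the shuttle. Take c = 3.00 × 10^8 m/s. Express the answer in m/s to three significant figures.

+2.17 × 10^8 m/s

v = 0.900c, u = 0.983c.
Invert the composition law: u' = (u − v)/(1 − uv/c²).
u' = (0.983 − 0.900) / (1 − (0.983)(0.900)) = 0.0833/0.1150 = 0.7246.
u' = 0.7246 × 3.00 × 10^8 m/s.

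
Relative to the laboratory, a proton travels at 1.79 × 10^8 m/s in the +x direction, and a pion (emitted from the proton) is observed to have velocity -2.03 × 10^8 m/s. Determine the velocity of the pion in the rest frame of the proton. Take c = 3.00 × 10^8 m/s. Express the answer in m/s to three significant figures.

v = 0.597c, u = -0.677c.
Invert the composition law: u' = (u − v)/(1 − uv/c²).
u' = (-0.677 − 0.597) / (1 − (-0.677)(0.597)) = -1.2733/1.4037 = -0.9071.
u' = -0.9071 × 3.00 × 10^8 m/s.

-2.72 × 10^8 m/s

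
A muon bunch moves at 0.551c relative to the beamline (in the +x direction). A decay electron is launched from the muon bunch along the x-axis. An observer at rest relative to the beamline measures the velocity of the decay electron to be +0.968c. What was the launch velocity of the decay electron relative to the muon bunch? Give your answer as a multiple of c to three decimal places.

+0.894c

Invert the composition law: u' = (u − v)/(1 − uv/c²).
u' = (0.968 − 0.551) / (1 − (0.968)(0.551)) = 0.4170/0.4666 = 0.8936.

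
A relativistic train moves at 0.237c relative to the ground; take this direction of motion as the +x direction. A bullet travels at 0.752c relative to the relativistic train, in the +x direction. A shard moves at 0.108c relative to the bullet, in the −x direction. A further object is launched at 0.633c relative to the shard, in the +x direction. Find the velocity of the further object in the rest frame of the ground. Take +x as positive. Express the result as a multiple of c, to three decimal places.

Apply u = (u' + v)/(1 + u'v/c²) successively, working outward toward the ground.
Start: velocity of the relativistic train relative to the ground = 0.2370c.
Compose with the bullet (u' = 0.752 in the relativistic train frame): u_1 = (0.752 + 0.237) / (1 + 0.752·0.237) = 0.9890/1.1782 = 0.8394.
Compose with the shard (u' = -0.108 in the bullet frame): u_2 = (-0.108 + 0.839) / (1 + (-0.108)·0.839) = 0.7314/0.9093 = 0.8043.
Compose with the further object (u' = 0.633 in the shard frame): u_3 = (0.633 + 0.804) / (1 + 0.633·0.804) = 1.4373/1.5091 = 0.9524.

+0.952c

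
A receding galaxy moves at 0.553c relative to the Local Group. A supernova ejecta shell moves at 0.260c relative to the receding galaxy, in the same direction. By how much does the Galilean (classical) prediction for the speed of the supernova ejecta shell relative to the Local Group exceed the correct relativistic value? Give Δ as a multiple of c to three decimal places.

Δ = 0.102c

Galilean: u_cl = 0.260 + 0.553 = 0.8130.
Relativistic: u_rel = (0.260 + 0.553) / (1 + 0.260·0.553) = 0.8130/1.1438 = 0.7108.
Δ = 0.8130 − 0.7108 = 0.1022.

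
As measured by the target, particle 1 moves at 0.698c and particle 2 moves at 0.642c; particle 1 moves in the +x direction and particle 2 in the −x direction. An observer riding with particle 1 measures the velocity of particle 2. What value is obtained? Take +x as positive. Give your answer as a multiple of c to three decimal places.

β_A = 0.698, β_B = -0.642.
Transform to A's frame with the inverse velocity-addition law: u' = (u − v)/(1 − uv/c²), taking u = β_B and v = β_A.
u' = (-0.642 − 0.698) / (1 − (0.698)(-0.642)) = -1.3400/1.4481 = -0.9253.

-0.925c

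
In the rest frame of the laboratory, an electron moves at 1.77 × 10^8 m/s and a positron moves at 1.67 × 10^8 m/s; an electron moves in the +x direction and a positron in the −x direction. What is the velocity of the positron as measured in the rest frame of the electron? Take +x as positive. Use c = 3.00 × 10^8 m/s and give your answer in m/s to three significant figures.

-2.59 × 10^8 m/s

β_A = 0.590, β_B = -0.557 (dividing each by c = 3.00 × 10^8 m/s).
Transform to A's frame with the inverse velocity-addition law: u' = (u − v)/(1 − uv/c²), taking u = β_B and v = β_A.
u' = (-0.557 − 0.590) / (1 − (0.590)(-0.557)) = -1.1467/1.3284 = -0.8632.
u' = -0.8632 × 3.00 × 10^8 m/s.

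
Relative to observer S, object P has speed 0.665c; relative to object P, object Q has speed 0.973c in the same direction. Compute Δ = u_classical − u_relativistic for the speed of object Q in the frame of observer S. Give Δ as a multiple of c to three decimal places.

Galilean: u_cl = 0.973 + 0.665 = 1.6380.
Relativistic: u_rel = (0.973 + 0.665) / (1 + 0.973·0.665) = 1.6380/1.6470 = 0.9945.
Δ = 1.6380 − 0.9945 = 0.6435.
(The classical prediction exceeds c; the relativistic result does not.)

Δ = 0.643c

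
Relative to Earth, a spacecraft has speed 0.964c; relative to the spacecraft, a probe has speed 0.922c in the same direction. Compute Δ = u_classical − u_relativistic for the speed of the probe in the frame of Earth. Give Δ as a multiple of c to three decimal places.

Δ = 0.887c

Galilean: u_cl = 0.922 + 0.964 = 1.8860.
Relativistic: u_rel = (0.922 + 0.964) / (1 + 0.922·0.964) = 1.8860/1.8888 = 0.9985.
Δ = 1.8860 − 0.9985 = 0.8875.
(The classical prediction exceeds c; the relativistic result does not.)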